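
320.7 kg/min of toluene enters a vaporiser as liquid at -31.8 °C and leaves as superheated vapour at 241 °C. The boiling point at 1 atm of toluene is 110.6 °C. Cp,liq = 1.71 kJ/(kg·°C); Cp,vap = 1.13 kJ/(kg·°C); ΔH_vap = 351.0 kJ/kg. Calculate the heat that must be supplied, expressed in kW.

Q = 3970 kW

liquid -31.8→110.6 °C: 243.5 kJ/kg
vaporisation at 110.6 °C: 351 kJ/kg
vapour 110.6→241 °C: 147.35 kJ/kg
Δh = 243.5 + 351 + 147.35 = 741.86 kJ/kg
Q = ṁ·Δh = 320.7 kg/min × 741.86 kJ/kg = 237910 kJ/min
|Q| = 3965.2 kW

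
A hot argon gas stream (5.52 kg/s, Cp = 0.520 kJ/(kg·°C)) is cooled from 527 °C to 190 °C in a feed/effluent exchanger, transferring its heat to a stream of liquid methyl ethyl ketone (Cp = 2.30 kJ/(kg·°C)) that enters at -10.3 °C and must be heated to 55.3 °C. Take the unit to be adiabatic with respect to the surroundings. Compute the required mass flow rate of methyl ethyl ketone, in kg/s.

ṁ_c = 6.41 kg/s

Heat released by hot stream: Q = 5.52 × 0.520 × (527 − 190) = 967.32 kJ/s
Energy balance on cold side (adiabatic exchanger): Q = ṁ_c·Cp_c·(T_c,out − T_c,in)
ṁ_c = 967.32 / [2.30 × (55.3 − -10.3)] = 6.4112 kg/s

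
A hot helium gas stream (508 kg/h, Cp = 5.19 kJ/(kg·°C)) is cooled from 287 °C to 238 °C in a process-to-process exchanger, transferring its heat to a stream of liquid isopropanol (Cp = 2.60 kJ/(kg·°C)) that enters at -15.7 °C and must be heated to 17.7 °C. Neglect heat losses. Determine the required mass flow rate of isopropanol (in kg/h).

Heat released by hot stream: Q = 508 × 5.19 × (287 − 238) = 129190 kJ/h
Energy balance on cold side (adiabatic exchanger): Q = ṁ_c·Cp_c·(T_c,out − T_c,in)
ṁ_c = 129190 / [2.60 × (17.7 − -15.7)] = 1487.7 kg/h

ṁ_c = 1490 kg/h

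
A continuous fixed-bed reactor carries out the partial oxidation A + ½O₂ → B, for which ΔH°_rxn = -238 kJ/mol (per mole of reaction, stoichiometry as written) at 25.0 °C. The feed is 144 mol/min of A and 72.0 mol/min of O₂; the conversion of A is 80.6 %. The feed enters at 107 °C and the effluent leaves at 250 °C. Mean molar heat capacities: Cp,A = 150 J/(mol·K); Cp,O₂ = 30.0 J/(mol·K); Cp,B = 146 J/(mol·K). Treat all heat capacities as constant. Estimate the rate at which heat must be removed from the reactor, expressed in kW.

Q_out = 412 kW

Extent of reaction ξ = 0.806 × 144 = 116.06 mol/min
Reaction term: ξ·ΔH°_rxn = 116.06 × -238 = -27623 kJ/min
Sensible, feed 107→25 °C: -1948.3 kJ/min
Outlet flows (mol/min): A 27.936, O₂ 13.968, B 116.06
Sensible, products 25→250 °C: 4849.8 kJ/min
Q = ΔH = -24722 kJ/min = -412.03 kW
Heat removed = 412.03 kW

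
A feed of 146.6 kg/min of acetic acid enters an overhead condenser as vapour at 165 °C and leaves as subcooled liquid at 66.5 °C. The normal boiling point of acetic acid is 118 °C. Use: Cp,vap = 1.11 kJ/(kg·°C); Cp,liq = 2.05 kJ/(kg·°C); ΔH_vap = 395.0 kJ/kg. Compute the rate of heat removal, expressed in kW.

Q_c = 1350 kW

vapour 165→118 °C: -52.17 kJ/kg
condensation at 118 °C: -395 kJ/kg
liquid 118→66.5 °C: -105.57 kJ/kg
Δh = -52.17 + -395 + -105.57 = -552.75 kJ/kg
Q = ṁ·Δh = 146.6 kg/min × -552.75 kJ/kg = -81032 kJ/min
|Q| = 1350.5 kW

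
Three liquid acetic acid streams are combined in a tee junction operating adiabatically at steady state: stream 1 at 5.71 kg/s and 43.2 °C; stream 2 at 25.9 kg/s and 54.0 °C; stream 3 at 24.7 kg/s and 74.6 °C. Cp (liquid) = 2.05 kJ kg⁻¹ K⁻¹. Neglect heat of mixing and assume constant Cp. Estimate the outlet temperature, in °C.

Energy balance with Q = 0: Σ ṁᵢCp,ᵢ(T_out − Tᵢ) = 0
Σ ṁᵢCp,ᵢTᵢ = 5.71×2.05×43.2 + 25.9×2.05×54.0 + 24.7×2.05×74.6 = 7150.2
Σ ṁᵢCp,ᵢ = 5.71×2.05 + 25.9×2.05 + 24.7×2.05 = 115.44
T_out = 7150.2 / 115.44 = 61.941 °C

T_out = 61.9 °C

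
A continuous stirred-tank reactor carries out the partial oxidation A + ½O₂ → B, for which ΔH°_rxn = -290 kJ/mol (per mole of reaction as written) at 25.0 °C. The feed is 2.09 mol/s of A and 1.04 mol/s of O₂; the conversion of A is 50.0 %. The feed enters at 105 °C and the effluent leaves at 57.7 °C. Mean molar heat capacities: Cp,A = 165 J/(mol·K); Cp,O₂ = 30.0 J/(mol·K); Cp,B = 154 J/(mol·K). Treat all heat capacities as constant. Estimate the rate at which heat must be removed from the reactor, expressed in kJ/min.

Extent of reaction ξ = 0.500 × 2.09 = 1.045 mol/s
Reaction term: ξ·ΔH°_rxn = 1.045 × -290 = -303.05 kJ/s
Sensible, feed 105→25 °C: -30.084 kJ/s
Outlet flows (mol/s): A 1.045, O₂ 0.5175, B 1.045
Sensible, products 25→57.7 °C: 11.408 kJ/s
Q = ΔH = -321.73 kJ/s = -321.73 kW
Heat removed = 19304 kJ/min

Q_out = 19300 kJ/min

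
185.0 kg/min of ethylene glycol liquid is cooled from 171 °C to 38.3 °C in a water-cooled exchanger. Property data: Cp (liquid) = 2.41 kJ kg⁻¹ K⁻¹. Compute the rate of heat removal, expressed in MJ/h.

Q_c = 3550 MJ/h

Q = ṁ·Cp·ΔT = 185.0 × 2.41 × (38.3 − 171) = -59164 kJ/min
Converting: 59164 / 60 s = 986.07 kW
Cooling duty = 3549.9 MJ/h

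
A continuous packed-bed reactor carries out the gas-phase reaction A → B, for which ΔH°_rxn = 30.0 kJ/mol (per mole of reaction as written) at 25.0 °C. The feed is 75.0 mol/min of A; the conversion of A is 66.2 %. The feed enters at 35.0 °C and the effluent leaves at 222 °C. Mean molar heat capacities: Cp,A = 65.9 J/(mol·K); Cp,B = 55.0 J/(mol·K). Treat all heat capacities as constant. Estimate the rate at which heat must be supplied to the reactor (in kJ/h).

Q_in = 138000 kJ/h

Extent of reaction ξ = 0.662 × 75.0 = 49.65 mol/min
Reaction term: ξ·ΔH°_rxn = 49.65 × 30.0 = 1489.5 kJ/min
Sensible, feed 35.0→25 °C: -49.425 kJ/min
Outlet flows (mol/min): A 25.35, B 49.65
Sensible, products 25→222 °C: 867.06 kJ/min
Q = ΔH = 2307.1 kJ/min = 38.452 kW
Heat supplied = 138430 kJ/h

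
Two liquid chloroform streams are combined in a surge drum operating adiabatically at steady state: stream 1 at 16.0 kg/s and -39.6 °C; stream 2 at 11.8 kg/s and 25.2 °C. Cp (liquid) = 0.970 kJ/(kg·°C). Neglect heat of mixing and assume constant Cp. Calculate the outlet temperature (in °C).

T_out = -12.1 °C

Adiabatic, steady state ⇒ Σ ṁᵢCp,ᵢ(T_out − Tᵢ) = 0
Σ ṁᵢCp,ᵢTᵢ = 16.0×0.970×-39.6 + 11.8×0.970×25.2 = -326.15
Σ ṁᵢCp,ᵢ = 16.0×0.970 + 11.8×0.970 = 26.966
T_out = -326.15 / 26.966 = -12.095 °C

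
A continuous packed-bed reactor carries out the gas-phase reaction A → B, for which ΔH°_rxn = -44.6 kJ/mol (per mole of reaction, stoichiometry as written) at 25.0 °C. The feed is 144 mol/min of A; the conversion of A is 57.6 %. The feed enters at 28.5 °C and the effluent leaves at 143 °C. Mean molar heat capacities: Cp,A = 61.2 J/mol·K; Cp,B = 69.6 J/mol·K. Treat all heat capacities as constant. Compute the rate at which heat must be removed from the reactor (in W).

Q_out = 43500 W

Extent of reaction ξ = 0.576 × 144 = 82.944 mol/min
Reaction term: ξ·ΔH°_rxn = 82.944 × -44.6 = -3699.3 kJ/min
Sensible, feed 28.5→25 °C: -30.845 kJ/min
Outlet flows (mol/min): A 61.056, B 82.944
Sensible, products 25→143 °C: 1122.1 kJ/min
Q = ΔH = -2608 kJ/min = -43.467 kW
Heat removed = 43467 W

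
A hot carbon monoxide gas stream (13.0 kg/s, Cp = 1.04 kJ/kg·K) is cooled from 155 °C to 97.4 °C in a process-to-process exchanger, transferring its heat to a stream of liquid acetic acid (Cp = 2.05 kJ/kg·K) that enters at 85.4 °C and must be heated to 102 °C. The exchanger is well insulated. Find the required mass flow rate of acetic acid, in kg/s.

ṁ_c = 22.9 kg/s

Heat released by hot stream: Q = 13.0 × 1.04 × (155 − 97.4) = 778.75 kJ/s
Energy balance on cold side (adiabatic exchanger): Q = ṁ_c·Cp_c·(T_c,out − T_c,in)
ṁ_c = 778.75 / [2.05 × (102 − 85.4)] = 22.884 kg/s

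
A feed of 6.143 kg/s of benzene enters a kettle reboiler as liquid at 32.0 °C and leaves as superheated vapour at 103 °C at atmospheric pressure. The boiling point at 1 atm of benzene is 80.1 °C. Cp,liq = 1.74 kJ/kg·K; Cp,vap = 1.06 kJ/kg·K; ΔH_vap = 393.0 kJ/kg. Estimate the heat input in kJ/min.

Q = 185000 kJ/min

liquid 32.0→80.1 °C: 83.694 kJ/kg
vaporisation at 80.1 °C: 393 kJ/kg
vapour 80.1→103 °C: 24.274 kJ/kg
Δh = 83.694 + 393 + 24.274 = 500.97 kJ/kg
Q = ṁ·Δh = 6.143 kg/s × 500.97 kJ/kg = 3077.4 kJ/s
|Q| = 3077.4 kW = 184650 kJ/min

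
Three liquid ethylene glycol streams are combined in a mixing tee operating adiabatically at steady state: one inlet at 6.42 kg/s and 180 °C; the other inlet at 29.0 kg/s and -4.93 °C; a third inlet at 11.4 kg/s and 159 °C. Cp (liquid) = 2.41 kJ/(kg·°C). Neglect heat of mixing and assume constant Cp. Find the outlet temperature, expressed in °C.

T_out = 60.3 °C

Energy balance with Q = 0: Σ ṁᵢCp,ᵢ(T_out − Tᵢ) = 0
Σ ṁᵢCp,ᵢTᵢ = 6.42×2.41×180 + 29.0×2.41×-4.93 + 11.4×2.41×159 = 6808.8
Σ ṁᵢCp,ᵢ = 6.42×2.41 + 29.0×2.41 + 11.4×2.41 = 112.84
T_out = 6808.8 / 112.84 = 60.342 °C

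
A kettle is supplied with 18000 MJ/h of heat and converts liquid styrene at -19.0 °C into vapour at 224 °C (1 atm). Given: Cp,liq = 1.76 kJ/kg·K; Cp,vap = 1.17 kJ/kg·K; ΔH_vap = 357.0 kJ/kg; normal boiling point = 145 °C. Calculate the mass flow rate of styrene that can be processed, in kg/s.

ṁ = 6.77 kg/s

Δh = 1.76×(145−-19.0) + 357.0 + 1.17×(224−145) = 738.07 kJ/kg
Q = 18000 MJ/h = 5000 kJ/s = 5000 kJ/s
ṁ = Q/Δh = 5000 / 738.07 = 6.7744 kg/s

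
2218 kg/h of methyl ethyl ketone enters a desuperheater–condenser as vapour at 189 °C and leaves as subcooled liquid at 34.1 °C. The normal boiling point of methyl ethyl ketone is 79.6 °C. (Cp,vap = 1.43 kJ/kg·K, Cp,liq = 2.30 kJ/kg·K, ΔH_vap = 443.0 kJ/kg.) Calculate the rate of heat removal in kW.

vapour 189→79.6 °C: -156.44 kJ/kg
condensation at 79.6 °C: -443 kJ/kg
liquid 79.6→34.1 °C: -104.65 kJ/kg
Δh = -156.44 + -443 + -104.65 = -704.09 kJ/kg
Q = ṁ·Δh = 2218 kg/h × -704.09 kJ/kg = -1.5617e+06 kJ/h
|Q| = 433.8 kW

Q_c = 434 kW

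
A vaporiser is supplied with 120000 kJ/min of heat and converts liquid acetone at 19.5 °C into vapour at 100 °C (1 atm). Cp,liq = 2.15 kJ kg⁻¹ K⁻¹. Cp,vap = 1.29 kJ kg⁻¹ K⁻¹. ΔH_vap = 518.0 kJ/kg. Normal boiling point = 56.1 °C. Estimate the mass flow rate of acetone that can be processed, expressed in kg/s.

ṁ = 3.06 kg/s

Δh = 2.15×(56.1−19.5) + 518.0 + 1.29×(100−56.1) = 653.32 kJ/kg
Q = 120000 kJ/min = 2000 kJ/s = 2000 kJ/s
ṁ = Q/Δh = 2000 / 653.32 = 3.0613 kg/s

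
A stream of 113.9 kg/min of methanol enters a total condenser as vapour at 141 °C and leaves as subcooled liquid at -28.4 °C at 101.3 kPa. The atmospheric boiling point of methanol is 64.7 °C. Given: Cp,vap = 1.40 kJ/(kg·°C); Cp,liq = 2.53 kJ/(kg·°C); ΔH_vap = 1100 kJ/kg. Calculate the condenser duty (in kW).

Q_c = 2740 kW

vapour 141→64.7 °C: -106.82 kJ/kg
condensation at 64.7 °C: -1100 kJ/kg
liquid 64.7→-28.4 °C: -235.54 kJ/kg
Δh = -106.82 + -1100 + -235.54 = -1442.4 kJ/kg
Q = ṁ·Δh = 113.9 kg/min × -1442.4 kJ/kg = -164290 kJ/min
|Q| = 2738.1 kW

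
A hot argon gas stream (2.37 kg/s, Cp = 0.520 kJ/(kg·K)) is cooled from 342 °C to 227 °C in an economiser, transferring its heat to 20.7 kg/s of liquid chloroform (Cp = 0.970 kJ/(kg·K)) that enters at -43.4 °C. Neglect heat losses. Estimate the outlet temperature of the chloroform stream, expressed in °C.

Heat released by hot stream: Q = 2.37 × 0.520 × (342 − 227) = 141.73 kJ/s
Energy balance on cold side (adiabatic exchanger): Q = ṁ_c·Cp_c·(T_c,out − T_c,in)
T_c,out = -43.4 + 141.73/(20.7 × 0.970) = -36.342 °C

T_c,out = -36.3 °C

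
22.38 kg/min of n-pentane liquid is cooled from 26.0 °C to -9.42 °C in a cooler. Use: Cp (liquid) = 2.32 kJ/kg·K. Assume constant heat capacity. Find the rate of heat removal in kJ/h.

Q = ṁ·Cp·ΔT = 22.38 × 2.32 × (-9.42 − 26.0) = -1839.1 kJ/min
Converting: 1839.1 / 60 s = 30.651 kW
Cooling duty = 110340 kJ/h

Q_c = 110000 kJ/h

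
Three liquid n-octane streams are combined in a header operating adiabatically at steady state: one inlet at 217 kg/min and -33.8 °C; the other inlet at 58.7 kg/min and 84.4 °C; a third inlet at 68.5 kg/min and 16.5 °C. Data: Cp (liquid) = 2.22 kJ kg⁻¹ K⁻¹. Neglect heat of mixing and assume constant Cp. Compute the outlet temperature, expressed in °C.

T_out = -3.63 °C

Energy balance with Q = 0: Σ ṁᵢCp,ᵢ(T_out − Tᵢ) = 0
T_out = Σ ṁᵢCp,ᵢTᵢ / Σ ṁᵢCp,ᵢ
      = -2775.2 / 764.12 = -3.6318 °C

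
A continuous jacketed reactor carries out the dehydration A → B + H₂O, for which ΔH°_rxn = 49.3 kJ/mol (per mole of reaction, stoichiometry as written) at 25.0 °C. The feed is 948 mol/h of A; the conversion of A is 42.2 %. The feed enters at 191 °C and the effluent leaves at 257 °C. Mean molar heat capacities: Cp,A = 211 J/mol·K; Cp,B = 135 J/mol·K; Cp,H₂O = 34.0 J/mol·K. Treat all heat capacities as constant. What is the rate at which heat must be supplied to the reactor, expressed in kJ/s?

Q_in = 8.06 kJ/s

Extent of reaction ξ = 0.422 × 948 = 400.06 mol/h
Reaction term: ξ·ΔH°_rxn = 400.06 × 49.3 = 19723 kJ/h
Sensible, feed 191→25 °C: -33205 kJ/h
Outlet flows (mol/h): A 547.94, B 400.06, H₂O 400.06
Sensible, products 25→257 °C: 42508 kJ/h
Q = ΔH = 29026 kJ/h = 8.0629 kW
Heat supplied = 8.0629 kJ/s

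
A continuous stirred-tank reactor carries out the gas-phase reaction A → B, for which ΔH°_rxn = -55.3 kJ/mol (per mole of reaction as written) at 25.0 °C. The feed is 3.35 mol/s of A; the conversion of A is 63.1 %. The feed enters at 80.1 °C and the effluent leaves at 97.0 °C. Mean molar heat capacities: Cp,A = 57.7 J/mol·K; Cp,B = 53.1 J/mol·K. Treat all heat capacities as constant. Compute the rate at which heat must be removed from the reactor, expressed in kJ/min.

Extent of reaction ξ = 0.631 × 3.35 = 2.1139 mol/s
Reaction term: ξ·ΔH°_rxn = 2.1139 × -55.3 = -116.9 kJ/s
Sensible, feed 80.1→25 °C: -10.651 kJ/s
Outlet flows (mol/s): A 1.2361, B 2.1139
Sensible, products 25→97.0 °C: 13.217 kJ/s
Q = ΔH = -114.33 kJ/s = -114.33 kW
Heat removed = 6859.8 kJ/min

Q_out = 6860 kJ/min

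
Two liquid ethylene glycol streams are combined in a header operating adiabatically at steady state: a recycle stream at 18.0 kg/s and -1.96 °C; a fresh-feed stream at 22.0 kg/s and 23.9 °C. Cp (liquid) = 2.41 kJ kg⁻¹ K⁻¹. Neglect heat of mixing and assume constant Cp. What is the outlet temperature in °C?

Energy balance with Q = 0: Σ ṁᵢCp,ᵢ(T_out − Tᵢ) = 0
Σ ṁᵢCp,ᵢTᵢ = 18.0×2.41×-1.96 + 22.0×2.41×23.9 = 1182.2
Σ ṁᵢCp,ᵢ = 18.0×2.41 + 22.0×2.41 = 96.4
T_out = 1182.2 / 96.4 = 12.263 °C

T_out = 12.3 °C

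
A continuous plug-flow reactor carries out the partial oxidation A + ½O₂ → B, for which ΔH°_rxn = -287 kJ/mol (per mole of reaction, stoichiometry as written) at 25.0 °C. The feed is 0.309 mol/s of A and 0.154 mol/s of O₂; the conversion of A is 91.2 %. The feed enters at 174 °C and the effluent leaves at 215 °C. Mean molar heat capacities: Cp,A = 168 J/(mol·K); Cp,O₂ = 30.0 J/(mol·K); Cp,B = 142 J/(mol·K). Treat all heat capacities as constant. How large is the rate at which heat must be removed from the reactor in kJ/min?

Q_out = 4850 kJ/min

Extent of reaction ξ = 0.912 × 0.309 = 0.28181 mol/s
Reaction term: ξ·ΔH°_rxn = 0.28181 × -287 = -80.879 kJ/s
Sensible, feed 174→25 °C: -8.4233 kJ/s
Outlet flows (mol/s): A 0.027192, O₂ 0.013096, B 0.28181
Sensible, products 25→215 °C: 8.5458 kJ/s
Q = ΔH = -80.756 kJ/s = -80.756 kW
Heat removed = 4845.4 kJ/min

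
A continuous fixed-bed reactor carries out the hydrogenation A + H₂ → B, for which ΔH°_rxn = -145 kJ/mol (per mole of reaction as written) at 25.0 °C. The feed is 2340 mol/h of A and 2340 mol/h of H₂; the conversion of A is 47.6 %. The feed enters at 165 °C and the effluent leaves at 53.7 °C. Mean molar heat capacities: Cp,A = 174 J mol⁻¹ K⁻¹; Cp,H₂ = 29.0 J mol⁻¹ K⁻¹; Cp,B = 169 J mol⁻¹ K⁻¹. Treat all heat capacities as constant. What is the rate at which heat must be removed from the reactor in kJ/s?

Extent of reaction ξ = 0.476 × 2340 = 1113.8 mol/h
Reaction term: ξ·ΔH°_rxn = 1113.8 × -145 = -161510 kJ/h
Sensible, feed 165→25 °C: -66503 kJ/h
Outlet flows (mol/h): A 1226.2, H₂ 1226.2, B 1113.8
Sensible, products 25→53.7 °C: 12546 kJ/h
Q = ΔH = -215460 kJ/h = -59.851 kW
Heat removed = 59.851 kJ/s

Q_out = 59.9 kJ/s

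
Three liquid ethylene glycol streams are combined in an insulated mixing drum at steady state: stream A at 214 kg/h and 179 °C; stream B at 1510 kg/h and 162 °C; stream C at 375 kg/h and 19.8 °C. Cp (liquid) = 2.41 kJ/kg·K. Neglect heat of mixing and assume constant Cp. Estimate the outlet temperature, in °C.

Adiabatic, steady state ⇒ Σ ṁᵢCp,ᵢ(T_out − Tᵢ) = 0
Σ ṁᵢCp,ᵢTᵢ = 214×2.41×179 + 1510×2.41×162 + 375×2.41×19.8 = 699750
Σ ṁᵢCp,ᵢ = 214×2.41 + 1510×2.41 + 375×2.41 = 5058.6
T_out = 699750 / 5058.6 = 138.33 °C

T_out = 138 °C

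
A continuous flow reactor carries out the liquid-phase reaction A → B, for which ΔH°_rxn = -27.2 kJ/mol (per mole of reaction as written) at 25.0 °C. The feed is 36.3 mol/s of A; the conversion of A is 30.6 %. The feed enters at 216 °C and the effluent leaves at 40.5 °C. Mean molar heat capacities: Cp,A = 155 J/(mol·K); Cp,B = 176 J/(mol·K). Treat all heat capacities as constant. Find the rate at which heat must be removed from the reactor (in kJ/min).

Q_out = 77200 kJ/min

Extent of reaction ξ = 0.306 × 36.3 = 11.108 mol/s
Reaction term: ξ·ΔH°_rxn = 11.108 × -27.2 = -302.13 kJ/s
Sensible, feed 216→25 °C: -1074.7 kJ/s
Outlet flows (mol/s): A 25.192, B 11.108
Sensible, products 25→40.5 °C: 90.826 kJ/s
Q = ΔH = -1286 kJ/s = -1286 kW
Heat removed = 77158 kJ/min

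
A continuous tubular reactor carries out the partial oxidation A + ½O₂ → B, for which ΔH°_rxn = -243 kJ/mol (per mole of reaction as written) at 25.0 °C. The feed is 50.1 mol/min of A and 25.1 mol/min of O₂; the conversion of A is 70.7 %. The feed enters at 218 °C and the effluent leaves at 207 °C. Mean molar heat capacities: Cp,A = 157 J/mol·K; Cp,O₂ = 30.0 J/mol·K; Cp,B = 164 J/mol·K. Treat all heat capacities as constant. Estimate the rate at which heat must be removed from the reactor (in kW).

Extent of reaction ξ = 0.707 × 50.1 = 35.421 mol/min
Reaction term: ξ·ΔH°_rxn = 35.421 × -243 = -8607.2 kJ/min
Sensible, feed 218→25 °C: -1663.4 kJ/min
Outlet flows (mol/min): A 14.679, O₂ 7.3897, B 35.421
Sensible, products 25→207 °C: 1517 kJ/min
Q = ΔH = -8753.6 kJ/min = -145.89 kW
Heat removed = 145.89 kW

Q_out = 146 kW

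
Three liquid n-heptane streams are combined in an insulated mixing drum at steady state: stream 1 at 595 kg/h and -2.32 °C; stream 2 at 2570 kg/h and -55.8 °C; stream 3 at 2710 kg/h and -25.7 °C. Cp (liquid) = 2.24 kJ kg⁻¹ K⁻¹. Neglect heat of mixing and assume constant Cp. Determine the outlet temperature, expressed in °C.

T_out = -36.5 °C

Adiabatic, steady state ⇒ Σ ṁᵢCp,ᵢ(T_out − Tᵢ) = 0
T_out = Σ ṁᵢCp,ᵢTᵢ / Σ ṁᵢCp,ᵢ
      = -480330 / 13160 = -36.499 °C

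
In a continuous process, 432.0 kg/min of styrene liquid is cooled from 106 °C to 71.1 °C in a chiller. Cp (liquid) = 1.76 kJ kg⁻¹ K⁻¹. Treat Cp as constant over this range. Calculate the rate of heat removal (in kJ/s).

Q = ṁ·Cp·ΔT = 432.0 × 1.76 × (71.1 − 106) = -26535 kJ/min
Converting: 26535 / 60 s = 442.25 kW

Q_c = 442 kJ/s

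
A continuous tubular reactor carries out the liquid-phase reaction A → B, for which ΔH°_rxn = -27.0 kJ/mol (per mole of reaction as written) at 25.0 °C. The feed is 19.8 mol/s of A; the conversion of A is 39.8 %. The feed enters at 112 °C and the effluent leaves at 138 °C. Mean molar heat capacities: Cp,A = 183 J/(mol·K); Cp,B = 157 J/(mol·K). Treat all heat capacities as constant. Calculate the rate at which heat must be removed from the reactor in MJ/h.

Q_out = 510 MJ/h

Extent of reaction ξ = 0.398 × 19.8 = 7.8804 mol/s
Reaction term: ξ·ΔH°_rxn = 7.8804 × -27.0 = -212.77 kJ/s
Sensible, feed 112→25 °C: -315.24 kJ/s
Outlet flows (mol/s): A 11.92, B 7.8804
Sensible, products 25→138 °C: 386.29 kJ/s
Q = ΔH = -141.72 kJ/s = -141.72 kW
Heat removed = 510.17 MJ/h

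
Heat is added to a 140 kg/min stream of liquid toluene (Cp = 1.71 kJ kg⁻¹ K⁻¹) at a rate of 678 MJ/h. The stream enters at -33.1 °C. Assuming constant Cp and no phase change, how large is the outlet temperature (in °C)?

Q = 678 MJ/h = 11300 kJ/min
ΔT = Q/(ṁ·Cp) = 11300/(140×1.71) = 47.201 K
T_out = -33.1 + 47.201 = 14.101 °C

T_out = 14.1 °C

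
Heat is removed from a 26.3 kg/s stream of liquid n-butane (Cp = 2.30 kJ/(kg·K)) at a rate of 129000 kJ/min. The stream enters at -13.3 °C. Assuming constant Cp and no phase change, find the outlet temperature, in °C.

Q = 129000 kJ/min = 2150 kJ/s
ΔT = Q/(ṁ·Cp) = 2150/(26.3×2.30) = 35.543 K
T_out = -13.3 − 35.543 = -48.843 °C

T_out = -48.8 °C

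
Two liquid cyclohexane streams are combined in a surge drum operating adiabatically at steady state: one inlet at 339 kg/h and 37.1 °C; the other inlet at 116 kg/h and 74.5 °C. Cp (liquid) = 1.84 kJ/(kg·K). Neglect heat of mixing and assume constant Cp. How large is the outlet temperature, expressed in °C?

No heat crosses the boundary, so H_out = H_in.
T_out = Σ ṁᵢCp,ᵢTᵢ / Σ ṁᵢCp,ᵢ
      = 39043 / 837.2 = 46.635 °C

T_out = 46.6 °C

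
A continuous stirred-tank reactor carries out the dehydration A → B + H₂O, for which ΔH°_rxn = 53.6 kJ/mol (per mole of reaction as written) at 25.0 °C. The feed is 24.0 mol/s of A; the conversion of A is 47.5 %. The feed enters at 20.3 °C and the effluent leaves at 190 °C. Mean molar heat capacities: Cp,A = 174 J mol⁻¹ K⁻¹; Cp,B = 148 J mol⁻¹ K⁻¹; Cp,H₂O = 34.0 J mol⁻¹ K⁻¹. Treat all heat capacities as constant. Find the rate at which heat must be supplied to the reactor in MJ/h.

Extent of reaction ξ = 0.475 × 24.0 = 11.4 mol/s
Reaction term: ξ·ΔH°_rxn = 11.4 × 53.6 = 611.04 kJ/s
Sensible, feed 20.3→25 °C: 19.627 kJ/s
Outlet flows (mol/s): A 12.6, B 11.4, H₂O 11.4
Sensible, products 25→190 °C: 704.09 kJ/s
Q = ΔH = 1334.8 kJ/s = 1334.8 kW
Heat supplied = 4805.1 MJ/h

Q_in = 4810 MJ/h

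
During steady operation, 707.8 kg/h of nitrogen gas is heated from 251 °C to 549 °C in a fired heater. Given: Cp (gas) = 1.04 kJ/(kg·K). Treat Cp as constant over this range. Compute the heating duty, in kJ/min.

Q = 3660 kJ/min

Q = ṁ·Cp·ΔT = 707.8 × 1.04 × (549 − 251) = 219360 kJ/h
Converting: 219360 / 3600 s = 60.934 kW
Heating duty = 3656 kJ/min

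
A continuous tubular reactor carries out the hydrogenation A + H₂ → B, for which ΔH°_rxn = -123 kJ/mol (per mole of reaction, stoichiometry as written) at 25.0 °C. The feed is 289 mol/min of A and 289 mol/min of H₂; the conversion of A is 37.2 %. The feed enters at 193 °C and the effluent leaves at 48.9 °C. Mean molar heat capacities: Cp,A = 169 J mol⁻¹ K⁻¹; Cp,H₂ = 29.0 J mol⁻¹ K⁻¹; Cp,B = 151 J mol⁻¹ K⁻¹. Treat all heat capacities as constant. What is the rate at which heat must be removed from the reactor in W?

Extent of reaction ξ = 0.372 × 289 = 107.51 mol/min
Reaction term: ξ·ΔH°_rxn = 107.51 × -123 = -13223 kJ/min
Sensible, feed 193→25 °C: -9613.3 kJ/min
Outlet flows (mol/min): A 181.49, H₂ 181.49, B 107.51
Sensible, products 25→48.9 °C: 1246.8 kJ/min
Q = ΔH = -21590 kJ/min = -359.83 kW
Heat removed = 359830 W

Q_out = 360000 W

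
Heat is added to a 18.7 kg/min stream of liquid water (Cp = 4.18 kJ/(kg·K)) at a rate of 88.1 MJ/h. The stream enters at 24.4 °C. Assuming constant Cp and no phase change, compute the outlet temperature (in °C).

T_out = 43.2 °C

Q = 88.1 MJ/h = 1468.3 kJ/min
ΔT = Q/(ṁ·Cp) = 1468.3/(18.7×4.18) = 18.785 K
T_out = 24.4 + 18.785 = 43.185 °C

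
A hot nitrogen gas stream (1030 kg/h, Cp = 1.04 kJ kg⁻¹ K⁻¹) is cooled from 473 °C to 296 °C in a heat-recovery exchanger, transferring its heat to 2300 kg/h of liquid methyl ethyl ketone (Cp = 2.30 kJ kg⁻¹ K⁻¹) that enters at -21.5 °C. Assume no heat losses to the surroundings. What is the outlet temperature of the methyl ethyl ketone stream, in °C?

Heat released by hot stream: Q = 1030 × 1.04 × (473 − 296) = 189600 kJ/h
Energy balance on cold side (adiabatic exchanger): Q = ṁ_c·Cp_c·(T_c,out − T_c,in)
T_c,out = -21.5 + 189600/(2300 × 2.30) = 14.342 °C

T_c,out = 14.3 °C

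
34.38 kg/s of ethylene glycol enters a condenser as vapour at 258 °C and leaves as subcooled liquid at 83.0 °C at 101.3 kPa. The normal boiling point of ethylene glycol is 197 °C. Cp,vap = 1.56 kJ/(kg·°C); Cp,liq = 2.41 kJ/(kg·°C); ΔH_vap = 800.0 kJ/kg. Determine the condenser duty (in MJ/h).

vapour 258→197 °C: -95.16 kJ/kg
condensation at 197 °C: -800 kJ/kg
liquid 197→83.0 °C: -274.74 kJ/kg
Δh = -95.16 + -800 + -274.74 = -1169.9 kJ/kg
Q = ṁ·Δh = 34.38 kg/s × -1169.9 kJ/kg = -40221 kJ/s
|Q| = 40221 kW = 144800 MJ/h

Q_c = 145000 MJ/h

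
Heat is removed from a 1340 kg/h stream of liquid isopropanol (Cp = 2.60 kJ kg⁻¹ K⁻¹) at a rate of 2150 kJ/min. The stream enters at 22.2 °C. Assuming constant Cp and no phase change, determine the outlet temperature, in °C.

Q = 2150 kJ/min = 129000 kJ/h
ΔT = Q/(ṁ·Cp) = 129000/(1340×2.60) = 37.026 K
T_out = 22.2 − 37.026 = -14.826 °C

T_out = -14.8 °C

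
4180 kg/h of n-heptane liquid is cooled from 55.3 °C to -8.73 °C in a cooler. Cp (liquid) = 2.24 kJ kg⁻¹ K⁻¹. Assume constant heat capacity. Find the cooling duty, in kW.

Q = ṁ·Cp·ΔT = 4180 × 2.24 × (-8.73 − 55.3) = -599530 kJ/h
Converting: 599530 / 3600 s = 166.53 kW

Q_c = 167 kW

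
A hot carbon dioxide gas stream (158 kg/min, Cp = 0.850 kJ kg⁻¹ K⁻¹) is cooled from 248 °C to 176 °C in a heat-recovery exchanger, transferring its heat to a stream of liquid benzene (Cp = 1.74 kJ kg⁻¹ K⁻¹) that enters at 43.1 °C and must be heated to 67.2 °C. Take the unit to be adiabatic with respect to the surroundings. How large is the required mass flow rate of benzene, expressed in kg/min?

ṁ_c = 231 kg/min

Heat released by hot stream: Q = 158 × 0.850 × (248 − 176) = 9669.6 kJ/min
Energy balance on cold side (adiabatic exchanger): Q = ṁ_c·Cp_c·(T_c,out − T_c,in)
ṁ_c = 9669.6 / [1.74 × (67.2 − 43.1)] = 230.59 kg/min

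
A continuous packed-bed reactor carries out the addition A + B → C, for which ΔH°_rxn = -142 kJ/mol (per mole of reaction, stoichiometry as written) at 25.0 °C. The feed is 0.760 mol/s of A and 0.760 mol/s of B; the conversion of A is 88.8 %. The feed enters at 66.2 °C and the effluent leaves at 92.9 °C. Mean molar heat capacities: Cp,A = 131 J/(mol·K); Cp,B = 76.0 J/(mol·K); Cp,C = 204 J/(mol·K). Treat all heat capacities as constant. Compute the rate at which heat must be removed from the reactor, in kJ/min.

Q_out = 5510 kJ/min

Extent of reaction ξ = 0.888 × 0.760 = 0.67488 mol/s
Reaction term: ξ·ΔH°_rxn = 0.67488 × -142 = -95.833 kJ/s
Sensible, feed 66.2→25 °C: -6.4816 kJ/s
Outlet flows (mol/s): A 0.08512, B 0.08512, C 0.67488
Sensible, products 25→92.9 °C: 10.545 kJ/s
Q = ΔH = -91.77 kJ/s = -91.77 kW
Heat removed = 5506.2 kJ/min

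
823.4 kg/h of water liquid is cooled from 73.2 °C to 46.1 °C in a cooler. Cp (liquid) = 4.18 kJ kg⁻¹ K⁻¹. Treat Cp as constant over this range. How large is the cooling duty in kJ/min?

Q_c = 1550 kJ/min

Q = ṁ·Cp·ΔT = 823.4 × 4.18 × (46.1 − 73.2) = -93273 kJ/h
Converting: 93273 / 3600 s = 25.909 kW
Cooling duty = 1554.6 kJ/min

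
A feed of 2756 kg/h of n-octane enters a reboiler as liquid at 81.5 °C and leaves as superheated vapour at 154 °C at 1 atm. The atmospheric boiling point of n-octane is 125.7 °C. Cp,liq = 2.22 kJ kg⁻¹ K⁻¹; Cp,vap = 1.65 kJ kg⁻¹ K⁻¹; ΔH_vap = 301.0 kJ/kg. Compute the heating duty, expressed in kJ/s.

Q = 341 kJ/s

liquid 81.5→125.7 °C: 98.124 kJ/kg
vaporisation at 125.7 °C: 301 kJ/kg
vapour 125.7→154 °C: 46.695 kJ/kg
Δh = 98.124 + 301 + 46.695 = 445.82 kJ/kg
Q = ṁ·Δh = 2756 kg/h × 445.82 kJ/kg = 1.2287e+06 kJ/h
|Q| = 341.3 kW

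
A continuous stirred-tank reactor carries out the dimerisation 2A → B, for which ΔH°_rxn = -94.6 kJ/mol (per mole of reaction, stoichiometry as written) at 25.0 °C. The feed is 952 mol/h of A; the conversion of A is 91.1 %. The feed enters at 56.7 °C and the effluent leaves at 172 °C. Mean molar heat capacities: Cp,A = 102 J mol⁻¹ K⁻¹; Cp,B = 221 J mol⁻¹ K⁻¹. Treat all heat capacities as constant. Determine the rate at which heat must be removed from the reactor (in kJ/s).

Extent of reaction ξ = 0.911 × 952 / 2 = 433.64 mol/h
Reaction term: ξ·ΔH°_rxn = 433.64 × -94.6 = -41022 kJ/h
Sensible, feed 56.7→25 °C: -3078.2 kJ/h
Outlet flows (mol/h): A 84.728, B 433.64
Sensible, products 25→172 °C: 15358 kJ/h
Q = ΔH = -28742 kJ/h = -7.9839 kW
Heat removed = 7.9839 kJ/s

Q_out = 7.98 kJ/s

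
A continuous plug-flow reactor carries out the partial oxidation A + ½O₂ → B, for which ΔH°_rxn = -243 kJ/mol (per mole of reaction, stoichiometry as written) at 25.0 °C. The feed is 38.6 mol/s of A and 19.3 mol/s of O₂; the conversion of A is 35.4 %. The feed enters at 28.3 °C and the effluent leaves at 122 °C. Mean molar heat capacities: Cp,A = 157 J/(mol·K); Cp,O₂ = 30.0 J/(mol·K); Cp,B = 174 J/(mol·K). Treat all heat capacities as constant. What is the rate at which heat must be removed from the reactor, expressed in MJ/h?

Q_out = 9700 MJ/h

Extent of reaction ξ = 0.354 × 38.6 = 13.664 mol/s
Reaction term: ξ·ΔH°_rxn = 13.664 × -243 = -3320.4 kJ/s
Sensible, feed 28.3→25 °C: -21.909 kJ/s
Outlet flows (mol/s): A 24.936, O₂ 12.468, B 13.664
Sensible, products 25→122 °C: 646.65 kJ/s
Q = ΔH = -2695.7 kJ/s = -2695.7 kW
Heat removed = 9704.5 MJ/h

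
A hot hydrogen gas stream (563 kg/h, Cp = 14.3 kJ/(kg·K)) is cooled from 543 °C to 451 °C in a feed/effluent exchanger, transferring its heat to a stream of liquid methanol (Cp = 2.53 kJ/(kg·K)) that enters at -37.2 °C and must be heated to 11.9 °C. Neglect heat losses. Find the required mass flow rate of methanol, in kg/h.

ṁ_c = 5960 kg/h

Heat released by hot stream: Q = 563 × 14.3 × (543 − 451) = 740680 kJ/h
Energy balance on cold side (adiabatic exchanger): Q = ṁ_c·Cp_c·(T_c,out − T_c,in)
ṁ_c = 740680 / [2.53 × (11.9 − -37.2)] = 5962.5 kg/h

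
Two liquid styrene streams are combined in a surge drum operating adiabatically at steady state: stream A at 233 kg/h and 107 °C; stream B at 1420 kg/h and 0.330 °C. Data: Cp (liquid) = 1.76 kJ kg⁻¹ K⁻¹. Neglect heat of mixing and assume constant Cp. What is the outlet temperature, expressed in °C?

T_out = 15.4 °C

Adiabatic, steady state ⇒ Σ ṁᵢCp,ᵢ(T_out − Tᵢ) = 0
Σ ṁᵢCp,ᵢTᵢ = 233×1.76×107 + 1420×1.76×0.330 = 44703
Σ ṁᵢCp,ᵢ = 233×1.76 + 1420×1.76 = 2909.3
T_out = 44703 / 2909.3 = 15.366 °C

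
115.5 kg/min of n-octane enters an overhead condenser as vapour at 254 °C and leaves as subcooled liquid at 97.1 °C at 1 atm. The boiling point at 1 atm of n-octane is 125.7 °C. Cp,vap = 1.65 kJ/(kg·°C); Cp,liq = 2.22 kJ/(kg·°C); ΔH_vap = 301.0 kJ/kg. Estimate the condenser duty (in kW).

Q_c = 1110 kW

vapour 254→125.7 °C: -211.69 kJ/kg
condensation at 125.7 °C: -301 kJ/kg
liquid 125.7→97.1 °C: -63.492 kJ/kg
Δh = -211.69 + -301 + -63.492 = -576.19 kJ/kg
Q = ṁ·Δh = 115.5 kg/min × -576.19 kJ/kg = -66550 kJ/min
|Q| = 1109.2 kW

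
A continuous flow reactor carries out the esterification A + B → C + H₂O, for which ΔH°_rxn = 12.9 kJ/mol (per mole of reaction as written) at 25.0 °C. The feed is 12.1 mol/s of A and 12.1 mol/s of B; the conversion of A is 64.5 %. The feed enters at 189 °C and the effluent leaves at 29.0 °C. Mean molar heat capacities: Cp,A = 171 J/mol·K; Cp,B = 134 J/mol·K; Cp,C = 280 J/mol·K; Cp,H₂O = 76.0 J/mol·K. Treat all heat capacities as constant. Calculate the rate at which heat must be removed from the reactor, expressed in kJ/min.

Extent of reaction ξ = 0.645 × 12.1 = 7.8045 mol/s
Reaction term: ξ·ΔH°_rxn = 7.8045 × 12.9 = 100.68 kJ/s
Sensible, feed 189→25 °C: -605.24 kJ/s
Outlet flows (mol/s): A 4.2955, B 4.2955, C 7.8045, H₂O 7.8045
Sensible, products 25→29.0 °C: 16.354 kJ/s
Q = ΔH = -488.21 kJ/s = -488.21 kW
Heat removed = 29293 kJ/min

Q_out = 29300 kJ/min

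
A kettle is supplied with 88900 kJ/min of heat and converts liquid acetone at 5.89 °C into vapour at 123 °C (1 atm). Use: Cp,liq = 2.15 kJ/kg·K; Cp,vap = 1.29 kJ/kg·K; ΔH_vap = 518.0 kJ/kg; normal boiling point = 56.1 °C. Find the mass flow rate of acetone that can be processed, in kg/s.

Δh = 2.15×(56.1−5.89) + 518.0 + 1.29×(123−56.1) = 712.25 kJ/kg
Q = 88900 kJ/min = 1481.7 kJ/s = 1481.7 kJ/s
ṁ = Q/Δh = 1481.7 / 712.25 = 2.0803 kg/s

ṁ = 2.08 kg/s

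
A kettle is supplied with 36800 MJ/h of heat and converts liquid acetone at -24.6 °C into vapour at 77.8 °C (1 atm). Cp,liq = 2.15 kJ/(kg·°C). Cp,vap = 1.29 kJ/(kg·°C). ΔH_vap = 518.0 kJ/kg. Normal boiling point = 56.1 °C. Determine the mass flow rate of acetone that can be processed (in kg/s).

ṁ = 14.2 kg/s

Δh = 2.15×(56.1−-24.6) + 518.0 + 1.29×(77.8−56.1) = 719.5 kJ/kg
Q = 36800 MJ/h = 10222 kJ/s = 10222 kJ/s
ṁ = Q/Δh = 10222 / 719.5 = 14.207 kg/s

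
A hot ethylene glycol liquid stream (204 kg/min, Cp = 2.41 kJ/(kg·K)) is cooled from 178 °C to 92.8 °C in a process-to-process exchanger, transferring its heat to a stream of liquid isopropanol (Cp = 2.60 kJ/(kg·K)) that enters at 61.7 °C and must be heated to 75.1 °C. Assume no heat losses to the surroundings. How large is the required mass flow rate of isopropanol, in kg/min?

ṁ_c = 1200 kg/min

Heat released by hot stream: Q = 204 × 2.41 × (178 − 92.8) = 41888 kJ/min
Energy balance on cold side (adiabatic exchanger): Q = ṁ_c·Cp_c·(T_c,out − T_c,in)
ṁ_c = 41888 / [2.60 × (75.1 − 61.7)] = 1202.3 kg/min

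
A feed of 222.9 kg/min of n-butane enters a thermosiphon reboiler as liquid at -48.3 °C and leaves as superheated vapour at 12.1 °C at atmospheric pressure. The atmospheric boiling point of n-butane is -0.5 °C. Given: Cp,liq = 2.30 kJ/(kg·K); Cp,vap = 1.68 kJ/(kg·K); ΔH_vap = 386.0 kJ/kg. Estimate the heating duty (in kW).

liquid -48.3→-0.5 °C: 109.94 kJ/kg
vaporisation at -0.5 °C: 386 kJ/kg
vapour -0.5→12.1 °C: 21.168 kJ/kg
Δh = 109.94 + 386 + 21.168 = 517.11 kJ/kg
Q = ṁ·Δh = 222.9 kg/min × 517.11 kJ/kg = 115260 kJ/min
|Q| = 1921.1 kW

Q = 1920 kW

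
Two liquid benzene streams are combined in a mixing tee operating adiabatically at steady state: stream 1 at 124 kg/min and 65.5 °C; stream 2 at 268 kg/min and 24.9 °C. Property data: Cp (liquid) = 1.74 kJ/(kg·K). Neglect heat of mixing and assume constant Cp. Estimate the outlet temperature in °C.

No heat crosses the boundary, so H_out = H_in.
T_out = Σ ṁᵢCp,ᵢTᵢ / Σ ṁᵢCp,ᵢ
      = 25744 / 682.08 = 37.743 °C

T_out = 37.7 °C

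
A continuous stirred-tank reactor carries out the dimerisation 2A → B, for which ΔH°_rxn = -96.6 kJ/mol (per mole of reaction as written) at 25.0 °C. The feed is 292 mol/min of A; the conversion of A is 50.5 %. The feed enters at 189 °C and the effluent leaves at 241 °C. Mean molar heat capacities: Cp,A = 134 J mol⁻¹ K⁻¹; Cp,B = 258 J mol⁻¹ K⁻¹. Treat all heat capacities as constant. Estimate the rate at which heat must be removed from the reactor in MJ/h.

Q_out = 315 MJ/h

Extent of reaction ξ = 0.505 × 292 / 2 = 73.73 mol/min
Reaction term: ξ·ΔH°_rxn = 73.73 × -96.6 = -7122.3 kJ/min
Sensible, feed 189→25 °C: -6417 kJ/min
Outlet flows (mol/min): A 144.54, B 73.73
Sensible, products 25→241 °C: 8292.4 kJ/min
Q = ΔH = -5246.9 kJ/min = -87.449 kW
Heat removed = 314.82 MJ/h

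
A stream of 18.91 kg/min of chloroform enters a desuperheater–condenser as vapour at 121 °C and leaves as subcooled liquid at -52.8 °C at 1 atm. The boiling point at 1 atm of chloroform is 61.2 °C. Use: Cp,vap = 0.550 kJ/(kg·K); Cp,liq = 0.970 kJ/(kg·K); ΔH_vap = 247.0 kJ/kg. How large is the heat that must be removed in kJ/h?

Q_c = 443000 kJ/h

vapour 121→61.2 °C: -32.89 kJ/kg
condensation at 61.2 °C: -247 kJ/kg
liquid 61.2→-52.8 °C: -110.58 kJ/kg
Δh = -32.89 + -247 + -110.58 = -390.47 kJ/kg
Q = ṁ·Δh = 18.91 kg/min × -390.47 kJ/kg = -7383.8 kJ/min
|Q| = 123.06 kW = 443030 kJ/h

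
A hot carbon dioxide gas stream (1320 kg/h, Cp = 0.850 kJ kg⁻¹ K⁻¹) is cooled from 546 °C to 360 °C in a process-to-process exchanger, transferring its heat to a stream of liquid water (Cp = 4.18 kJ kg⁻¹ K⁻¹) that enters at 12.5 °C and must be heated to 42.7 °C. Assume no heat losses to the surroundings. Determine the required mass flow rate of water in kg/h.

ṁ_c = 1650 kg/h

Heat released by hot stream: Q = 1320 × 0.850 × (546 − 360) = 208690 kJ/h
Energy balance on cold side (adiabatic exchanger): Q = ṁ_c·Cp_c·(T_c,out − T_c,in)
ṁ_c = 208690 / [4.18 × (42.7 − 12.5)] = 1653.2 kg/h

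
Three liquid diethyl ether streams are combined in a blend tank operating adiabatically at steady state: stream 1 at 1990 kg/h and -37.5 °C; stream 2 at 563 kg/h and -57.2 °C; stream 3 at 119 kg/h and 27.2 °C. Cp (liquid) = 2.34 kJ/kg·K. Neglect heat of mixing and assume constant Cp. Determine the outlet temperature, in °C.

Energy balance with Q = 0: Σ ṁᵢCp,ᵢ(T_out − Tᵢ) = 0
Σ ṁᵢCp,ᵢTᵢ = 1990×2.34×-37.5 + 563×2.34×-57.2 + 119×2.34×27.2 = -242400
Σ ṁᵢCp,ᵢ = 1990×2.34 + 563×2.34 + 119×2.34 = 6252.5
T_out = -242400 / 6252.5 = -38.769 °C

T_out = -38.8 °C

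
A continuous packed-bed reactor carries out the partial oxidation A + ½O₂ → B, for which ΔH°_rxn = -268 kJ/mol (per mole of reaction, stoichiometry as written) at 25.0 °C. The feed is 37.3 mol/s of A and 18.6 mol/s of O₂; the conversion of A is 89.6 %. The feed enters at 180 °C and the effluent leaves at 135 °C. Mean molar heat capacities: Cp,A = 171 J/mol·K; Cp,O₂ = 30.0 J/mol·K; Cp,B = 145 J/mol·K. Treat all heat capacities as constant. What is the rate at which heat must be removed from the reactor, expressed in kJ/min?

Q_out = 565000 kJ/min

Extent of reaction ξ = 0.896 × 37.3 = 33.421 mol/s
Reaction term: ξ·ΔH°_rxn = 33.421 × -268 = -8956.8 kJ/s
Sensible, feed 180→25 °C: -1075.1 kJ/s
Outlet flows (mol/s): A 3.8792, O₂ 1.8896, B 33.421
Sensible, products 25→135 °C: 612.27 kJ/s
Q = ΔH = -9419.6 kJ/s = -9419.6 kW
Heat removed = 565180 kJ/min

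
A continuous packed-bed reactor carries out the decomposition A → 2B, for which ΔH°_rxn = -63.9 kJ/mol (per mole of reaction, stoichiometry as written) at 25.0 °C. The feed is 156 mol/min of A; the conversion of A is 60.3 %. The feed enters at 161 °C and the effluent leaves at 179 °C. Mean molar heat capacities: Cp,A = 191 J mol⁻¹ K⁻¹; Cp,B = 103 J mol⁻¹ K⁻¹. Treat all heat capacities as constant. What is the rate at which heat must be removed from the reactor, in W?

Q_out = 87600 W

Extent of reaction ξ = 0.603 × 156 = 94.068 mol/min
Reaction term: ξ·ΔH°_rxn = 94.068 × -63.9 = -6010.9 kJ/min
Sensible, feed 161→25 °C: -4052.3 kJ/min
Outlet flows (mol/min): A 61.932, B 188.14
Sensible, products 25→179 °C: 4805.9 kJ/min
Q = ΔH = -5257.3 kJ/min = -87.622 kW
Heat removed = 87622 W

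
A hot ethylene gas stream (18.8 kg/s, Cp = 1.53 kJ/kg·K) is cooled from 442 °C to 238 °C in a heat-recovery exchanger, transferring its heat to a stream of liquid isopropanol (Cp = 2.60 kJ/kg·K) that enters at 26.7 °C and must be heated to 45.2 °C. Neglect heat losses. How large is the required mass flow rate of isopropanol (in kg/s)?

ṁ_c = 122 kg/s

Heat released by hot stream: Q = 18.8 × 1.53 × (442 − 238) = 5867.9 kJ/s
Energy balance on cold side (adiabatic exchanger): Q = ṁ_c·Cp_c·(T_c,out − T_c,in)
ṁ_c = 5867.9 / [2.60 × (45.2 − 26.7)] = 121.99 kg/s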